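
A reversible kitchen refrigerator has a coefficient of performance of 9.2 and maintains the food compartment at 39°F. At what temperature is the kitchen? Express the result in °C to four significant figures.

COP_R = T_C/(T_H − T_C) gives T_H − T_C = T_C/COP.
With T_C = 277.04 K, T_H = 277.04 × (1 + 1/9.2) = 307.15 K.
Converting, 307.15 K = 34.00°C.

34.00 °C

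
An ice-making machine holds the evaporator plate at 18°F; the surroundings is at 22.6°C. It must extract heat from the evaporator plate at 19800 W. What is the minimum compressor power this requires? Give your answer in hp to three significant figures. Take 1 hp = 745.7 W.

3.04 hp

In absolute terms T_C = 265.37 K and T_H = 295.75 K, so ΔT = 30.38 K.
COP_Carnot = T_C/ΔT = 265.37/30.38 = 8.736.
Ẇ_min = Q̇/COP_Carnot = 19800/8.736 = 2267 W = 3.039 hp.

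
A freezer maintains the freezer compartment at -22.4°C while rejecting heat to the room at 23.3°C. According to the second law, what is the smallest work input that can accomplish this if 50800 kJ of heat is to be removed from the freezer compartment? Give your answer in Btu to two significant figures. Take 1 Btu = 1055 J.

8800 Btu

In absolute terms T_C = 250.75 K and T_H = 296.45 K, so ΔT = 45.70 K.
The reversible limit is COP_R = T_C/ΔT = 5.487, so W_min = Q_C/COP = Q_C·ΔT/T_C.
W_min = 50800 × 45.70/250.75 = 9258 kJ = 8776 Btu.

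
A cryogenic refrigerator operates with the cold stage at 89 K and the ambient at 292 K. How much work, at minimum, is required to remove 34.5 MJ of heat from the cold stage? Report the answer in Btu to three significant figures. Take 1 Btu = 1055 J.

The reservoir spacing is ΔT = 292 − 89 = 203.0 K.
The reversible limit is COP_R = T_C/ΔT = 0.4384, so W_min = Q_C/COP = Q_C·ΔT/T_C.
W_min = 34.50 × 203.0/89.00 = 78.69 MJ = 74590 Btu.

74600 Btu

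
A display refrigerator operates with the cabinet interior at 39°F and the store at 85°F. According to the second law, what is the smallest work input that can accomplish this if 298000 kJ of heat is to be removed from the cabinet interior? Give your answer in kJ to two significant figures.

In absolute terms T_C = 277.04 K and T_H = 302.59 K, so ΔT = 25.56 K.
The reversible limit is COP_R = T_C/ΔT = 10.84, so W_min = Q_C/COP = Q_C·ΔT/T_C.
W_min = 298000 × 25.56/277.04 = 27490 kJ.

27000 kJ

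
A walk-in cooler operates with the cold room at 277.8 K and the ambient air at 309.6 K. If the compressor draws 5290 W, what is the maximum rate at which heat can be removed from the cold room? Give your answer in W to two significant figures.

The reservoir spacing is ΔT = 309.6 − 277.8 = 31.80 K.
COP_Carnot = T_C/ΔT = 277.80/31.80 = 8.736.
Q̇_max = COP_Carnot × Ẇ = 8.736 × 5290 W = 46210 W.

46000 W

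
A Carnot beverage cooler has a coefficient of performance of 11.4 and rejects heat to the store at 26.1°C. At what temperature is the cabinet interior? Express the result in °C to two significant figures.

2.0 °C

For a Carnot refrigerator COP_R = T_C/(T_H − T_C), so T_C = COP·T_H/(1 + COP).
With T_H = 299.25 K, T_C = 11.4 × 299.25/12.40 = 275.12 K.
Converting, 275.12 K = 1.97°C.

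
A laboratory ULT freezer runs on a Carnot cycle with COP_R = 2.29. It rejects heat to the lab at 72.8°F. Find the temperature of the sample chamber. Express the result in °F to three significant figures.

For a Carnot refrigerator COP_R = T_C/(T_H − T_C), so T_C = COP·T_H/(1 + COP).
With T_H = 295.82 K, T_C = 2.29 × 295.82/3.290 = 205.90 K.
Converting, 205.90 K = -89.04°F.

-89.0 °F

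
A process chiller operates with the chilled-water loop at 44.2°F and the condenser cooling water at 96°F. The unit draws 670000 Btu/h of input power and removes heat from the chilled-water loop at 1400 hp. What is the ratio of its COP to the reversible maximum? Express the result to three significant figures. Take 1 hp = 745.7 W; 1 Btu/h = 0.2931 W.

Converting, Q̇_C = 1400 hp = 3562000 Btu/h, so COP_actual = Q̇_C/Ẇ = 3562000/670000 = 5.316.
In absolute terms T_C = 279.93 K and T_H = 308.71 K, so ΔT = 28.78 K.
COP_Carnot = T_C/ΔT = 279.93/28.78 = 9.727.
η_II = COP_actual/COP_Carnot = 5.316/9.727 = 0.5465.

0.547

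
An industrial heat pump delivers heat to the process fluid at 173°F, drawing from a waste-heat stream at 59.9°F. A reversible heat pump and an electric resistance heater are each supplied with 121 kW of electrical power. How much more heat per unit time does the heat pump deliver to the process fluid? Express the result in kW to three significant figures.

In absolute terms T_C = 288.65 K and T_H = 351.48 K, so ΔT = 62.83 K.
COP_Carnot = T_H/ΔT = 351.48/62.83 = 5.594.
The heat pump delivers Q̇_H = COP × Ẇ = 676.9 kW; the resistance heater delivers Ẇ = 121.0 kW.
Extra = (COP − 1)·Ẇ = 555.9 kW.

556 kW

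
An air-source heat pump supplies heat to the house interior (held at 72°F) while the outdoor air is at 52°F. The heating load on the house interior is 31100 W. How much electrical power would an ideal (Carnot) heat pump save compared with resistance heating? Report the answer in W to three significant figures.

29900 W

In absolute terms T_C = 284.26 K and T_H = 295.37 K, so ΔT = 11.11 K.
COP_Carnot = T_H/ΔT = 295.37/11.11 = 26.58.
Resistance heating needs Ẇ_res = Q̇_H = 31100 W; the reversible heat pump needs only Ẇ_hp = Q̇_H/COP = 1170 W.
Saving = 31100 − 1170 = 29930 W.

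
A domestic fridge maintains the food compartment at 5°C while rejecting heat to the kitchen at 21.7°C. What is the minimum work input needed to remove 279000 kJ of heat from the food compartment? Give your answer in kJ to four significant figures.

16750 kJ

In absolute terms T_C = 278.15 K and T_H = 294.85 K, so ΔT = 16.70 K.
The reversible limit is COP_R = T_C/ΔT = 16.66, so W_min = Q_C/COP = Q_C·ΔT/T_C.
W_min = 279000 × 16.70/278.15 = 16750 kJ.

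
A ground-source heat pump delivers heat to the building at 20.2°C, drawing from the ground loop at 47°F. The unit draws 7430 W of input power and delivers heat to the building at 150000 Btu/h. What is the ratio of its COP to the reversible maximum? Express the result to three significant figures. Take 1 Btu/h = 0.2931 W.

Converting, Q̇_H = 150000 Btu/h = 43970 W, so COP_actual = Q̇_H/Ẇ = 43970/7430 = 5.917.
In absolute terms T_C = 281.48 K and T_H = 293.35 K, so ΔT = 11.87 K.
COP_Carnot = T_H/ΔT = 293.35/11.87 = 24.72.
η_II = COP_actual/COP_Carnot = 5.917/24.72 = 0.2394.

0.239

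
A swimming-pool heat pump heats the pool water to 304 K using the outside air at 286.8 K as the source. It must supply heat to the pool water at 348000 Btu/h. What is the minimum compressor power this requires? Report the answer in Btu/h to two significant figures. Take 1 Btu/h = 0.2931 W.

20000 Btu/h

The reservoir spacing is ΔT = 304 − 286.8 = 17.20 K.
COP_Carnot = T_H/ΔT = 304.00/17.20 = 17.67.
Ẇ_min = Q̇/COP_Carnot = 348000/17.67 = 19690 Btu/h.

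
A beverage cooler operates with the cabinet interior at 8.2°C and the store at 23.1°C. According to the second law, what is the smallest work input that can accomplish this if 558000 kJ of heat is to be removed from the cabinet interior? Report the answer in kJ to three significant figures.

29600 kJ

In absolute terms T_C = 281.35 K and T_H = 296.25 K, so ΔT = 14.90 K.
The reversible limit is COP_R = T_C/ΔT = 18.88, so W_min = Q_C/COP = Q_C·ΔT/T_C.
W_min = 558000 × 14.90/281.35 = 29550 kJ.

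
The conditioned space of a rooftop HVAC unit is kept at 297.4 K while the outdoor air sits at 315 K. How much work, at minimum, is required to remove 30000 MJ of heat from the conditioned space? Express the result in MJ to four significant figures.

1775 MJ

The reservoir spacing is ΔT = 315 − 297.4 = 17.60 K.
The reversible limit is COP_R = T_C/ΔT = 16.90, so W_min = Q_C/COP = Q_C·ΔT/T_C.
W_min = 30000 × 17.60/297.40 = 1775 MJ.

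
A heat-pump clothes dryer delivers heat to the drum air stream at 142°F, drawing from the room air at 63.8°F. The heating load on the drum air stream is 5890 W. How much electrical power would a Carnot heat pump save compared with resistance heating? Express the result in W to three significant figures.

5120 W

In absolute terms T_C = 290.82 K and T_H = 334.26 K, so ΔT = 43.44 K.
COP_Carnot = T_H/ΔT = 334.26/43.44 = 7.694.
Resistance heating needs Ẇ_res = Q̇_H = 5890 W; the reversible heat pump needs only Ẇ_hp = Q̇_H/COP = 765.5 W.
Saving = 5890 − 765.5 = 5124 W.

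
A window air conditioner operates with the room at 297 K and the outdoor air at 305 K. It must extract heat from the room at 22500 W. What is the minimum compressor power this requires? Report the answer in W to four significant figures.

The reservoir spacing is ΔT = 305 − 297 = 8.000 K.
COP_Carnot = T_C/ΔT = 297.00/8.000 = 37.13.
Ẇ_min = Q̇/COP_Carnot = 22500/37.13 = 606.1 W.

606.1 W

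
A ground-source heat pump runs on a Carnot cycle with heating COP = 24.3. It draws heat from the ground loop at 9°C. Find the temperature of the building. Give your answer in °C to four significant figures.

COP_HP = T_H/(T_H − T_C) rearranges to T_H = COP·T_C/(COP − 1).
With T_C = 282.15 K, T_H = 24.3 × 282.15/23.30 = 294.26 K.
Converting, 294.26 K = 21.11°C.

21.11 °C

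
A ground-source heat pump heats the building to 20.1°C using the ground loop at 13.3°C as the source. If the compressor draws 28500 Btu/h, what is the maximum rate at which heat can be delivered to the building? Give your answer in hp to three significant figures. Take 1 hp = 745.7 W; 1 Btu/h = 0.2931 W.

483 hp

In absolute terms T_C = 286.45 K and T_H = 293.25 K, so ΔT = 6.800 K.
COP_Carnot = T_H/ΔT = 293.25/6.800 = 43.13.
Q̇_max = COP_Carnot × Ẇ = 43.13 × 28500 Btu/h = 1229000 Btu/h = 483.1 hp.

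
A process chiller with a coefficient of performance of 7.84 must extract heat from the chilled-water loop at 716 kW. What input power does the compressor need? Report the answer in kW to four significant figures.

91.33 kW

Ẇ = Q̇_C/COP = 716.0/7.84 = 91.33 kW.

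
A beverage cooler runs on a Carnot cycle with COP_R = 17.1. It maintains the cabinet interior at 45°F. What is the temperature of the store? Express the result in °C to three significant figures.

COP_R = T_C/(T_H − T_C) gives T_H − T_C = T_C/COP.
With T_C = 280.37 K, T_H = 280.37 × (1 + 1/17.1) = 296.77 K.
Converting, 296.77 K = 23.62°C.

23.6 °C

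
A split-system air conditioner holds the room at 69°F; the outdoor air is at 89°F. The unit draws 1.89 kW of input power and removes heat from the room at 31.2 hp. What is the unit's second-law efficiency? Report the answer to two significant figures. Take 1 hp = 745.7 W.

0.47

Converting, Q̇_C = 31.20 hp = 23.27 kW, so COP_actual = Q̇_C/Ẇ = 23.27/1.890 = 12.31.
In absolute terms T_C = 293.71 K and T_H = 304.82 K, so ΔT = 11.11 K.
COP_Carnot = T_C/ΔT = 293.71/11.11 = 26.43.
η_II = COP_actual/COP_Carnot = 12.31/26.43 = 0.4657.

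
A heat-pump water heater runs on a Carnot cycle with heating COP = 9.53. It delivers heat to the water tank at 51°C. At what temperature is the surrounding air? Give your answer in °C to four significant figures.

16.99 °C

COP_HP = T_H/(T_H − T_C) gives T_H − T_C = T_H/COP.
With T_H = 324.15 K, T_C = 324.15 × (1 − 1/9.53) = 290.14 K.
Converting, 290.14 K = 16.99°C.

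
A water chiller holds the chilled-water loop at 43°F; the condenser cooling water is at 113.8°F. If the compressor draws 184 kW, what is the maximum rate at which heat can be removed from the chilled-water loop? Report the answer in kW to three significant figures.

In absolute terms T_C = 279.26 K and T_H = 318.59 K, so ΔT = 39.33 K.
COP_Carnot = T_C/ΔT = 279.26/39.33 = 7.100.
Q̇_max = COP_Carnot × Ẇ = 7.100 × 184.0 kW = 1306 kW.

1310 kW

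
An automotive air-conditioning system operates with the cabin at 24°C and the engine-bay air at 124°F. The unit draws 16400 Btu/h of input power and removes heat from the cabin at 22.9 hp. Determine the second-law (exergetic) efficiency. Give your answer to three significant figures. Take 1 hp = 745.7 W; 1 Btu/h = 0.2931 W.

Converting, Q̇_C = 22.90 hp = 58260 Btu/h, so COP_actual = Q̇_C/Ẇ = 58260/16400 = 3.553.
In absolute terms T_C = 297.15 K and T_H = 324.26 K, so ΔT = 27.11 K.
COP_Carnot = T_C/ΔT = 297.15/27.11 = 10.96.
η_II = COP_actual/COP_Carnot = 3.553/10.96 = 0.3241.

0.324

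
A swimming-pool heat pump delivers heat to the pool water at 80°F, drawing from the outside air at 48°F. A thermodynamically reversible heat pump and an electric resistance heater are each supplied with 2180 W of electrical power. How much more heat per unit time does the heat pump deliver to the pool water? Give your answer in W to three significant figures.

34600 W

In absolute terms T_C = 282.04 K and T_H = 299.82 K, so ΔT = 17.78 K.
COP_Carnot = T_H/ΔT = 299.82/17.78 = 16.86.
The heat pump delivers Q̇_H = COP × Ẇ = 36770 W; the resistance heater delivers Ẇ = 2180 W.
Extra = (COP − 1)·Ẇ = 34590 W.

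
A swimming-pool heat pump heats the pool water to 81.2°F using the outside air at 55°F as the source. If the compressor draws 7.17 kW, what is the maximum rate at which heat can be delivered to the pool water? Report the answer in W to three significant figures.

148000 W

In absolute terms T_C = 285.93 K and T_H = 300.48 K, so ΔT = 14.56 K.
COP_Carnot = T_H/ΔT = 300.48/14.56 = 20.64.
Q̇_max = COP_Carnot × Ẇ = 20.64 × 7.170 kW = 148.0 kW = 148000 W.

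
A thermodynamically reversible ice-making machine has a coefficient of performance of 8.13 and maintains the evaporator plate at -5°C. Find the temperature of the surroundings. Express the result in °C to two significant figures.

COP_R = T_C/(T_H − T_C) gives T_H − T_C = T_C/COP.
With T_C = 268.15 K, T_H = 268.15 × (1 + 1/8.13) = 301.13 K.
Converting, 301.13 K = 27.98°C.

28 °C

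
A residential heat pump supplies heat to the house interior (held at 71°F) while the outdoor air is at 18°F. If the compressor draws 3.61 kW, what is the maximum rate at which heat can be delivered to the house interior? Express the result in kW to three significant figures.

In absolute terms T_C = 265.37 K and T_H = 294.82 K, so ΔT = 29.44 K.
COP_Carnot = T_H/ΔT = 294.82/29.44 = 10.01.
Q̇_max = COP_Carnot × Ẇ = 10.01 × 3.610 kW = 36.15 kW.

36.1 kW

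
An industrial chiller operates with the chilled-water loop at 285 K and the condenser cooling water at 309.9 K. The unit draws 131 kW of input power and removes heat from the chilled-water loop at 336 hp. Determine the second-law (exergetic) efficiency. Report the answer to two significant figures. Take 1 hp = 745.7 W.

Converting, Q̇_C = 336.0 hp = 250.6 kW, so COP_actual = Q̇_C/Ẇ = 250.6/131.0 = 1.913.
The reservoir spacing is ΔT = 309.9 − 285 = 24.90 K.
COP_Carnot = T_C/ΔT = 285.00/24.90 = 11.45.
η_II = COP_actual/COP_Carnot = 1.913/11.45 = 0.1671.

0.17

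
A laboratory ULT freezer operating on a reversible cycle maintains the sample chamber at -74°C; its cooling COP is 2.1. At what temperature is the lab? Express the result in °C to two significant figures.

COP_R = T_C/(T_H − T_C) gives T_H − T_C = T_C/COP.
With T_C = 199.15 K, T_H = 199.15 × (1 + 1/2.1) = 293.98 K.
Converting, 293.98 K = 20.83°C.

21 °C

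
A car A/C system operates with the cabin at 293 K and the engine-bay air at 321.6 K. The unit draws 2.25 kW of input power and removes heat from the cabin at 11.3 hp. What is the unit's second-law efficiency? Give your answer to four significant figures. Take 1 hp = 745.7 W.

0.3656

Converting, Q̇_C = 11.30 hp = 8.426 kW, so COP_actual = Q̇_C/Ẇ = 8.426/2.250 = 3.745.
The reservoir spacing is ΔT = 321.6 − 293 = 28.60 K.
COP_Carnot = T_C/ΔT = 293.00/28.60 = 10.24.
η_II = COP_actual/COP_Carnot = 3.745/10.24 = 0.3656.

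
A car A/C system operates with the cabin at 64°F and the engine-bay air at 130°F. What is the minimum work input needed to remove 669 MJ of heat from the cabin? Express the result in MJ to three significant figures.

In absolute terms T_C = 290.93 K and T_H = 327.59 K, so ΔT = 36.67 K.
The reversible limit is COP_R = T_C/ΔT = 7.934, so W_min = Q_C/COP = Q_C·ΔT/T_C.
W_min = 669.0 × 36.67/290.93 = 84.32 MJ.

84.3 MJ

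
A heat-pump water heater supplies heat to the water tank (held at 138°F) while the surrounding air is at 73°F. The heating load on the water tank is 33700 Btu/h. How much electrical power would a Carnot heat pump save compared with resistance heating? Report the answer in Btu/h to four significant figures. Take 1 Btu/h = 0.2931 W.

30030 Btu/h

In absolute terms T_C = 295.93 K and T_H = 332.04 K, so ΔT = 36.11 K.
COP_Carnot = T_H/ΔT = 332.04/36.11 = 9.195.
Resistance heating needs Ẇ_res = Q̇_H = 33700 Btu/h; the reversible heat pump needs only Ẇ_hp = Q̇_H/COP = 3665 Btu/h.
Saving = 33700 − 3665 = 30030 Btu/h.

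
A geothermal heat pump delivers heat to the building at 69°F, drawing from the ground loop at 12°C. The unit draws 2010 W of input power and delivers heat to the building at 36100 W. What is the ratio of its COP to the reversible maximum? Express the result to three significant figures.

0.523

COP_actual = Q̇_H/Ẇ = 36100/2010 = 17.96.
In absolute terms T_C = 285.15 K and T_H = 293.71 K, so ΔT = 8.556 K.
COP_Carnot = T_H/ΔT = 293.71/8.556 = 34.33.
η_II = COP_actual/COP_Carnot = 17.96/34.33 = 0.5232.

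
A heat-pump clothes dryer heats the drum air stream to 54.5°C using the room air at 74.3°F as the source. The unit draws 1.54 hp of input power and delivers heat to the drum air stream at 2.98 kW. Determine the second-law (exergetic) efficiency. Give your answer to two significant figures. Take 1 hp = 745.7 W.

Converting, Q̇_H = 2.980 kW = 3.996 hp, so COP_actual = Q̇_H/Ẇ = 3.996/1.540 = 2.595.
In absolute terms T_C = 296.65 K and T_H = 327.65 K, so ΔT = 31.00 K.
COP_Carnot = T_H/ΔT = 327.65/31.00 = 10.57.
η_II = COP_actual/COP_Carnot = 2.595/10.57 = 0.2455.

0.25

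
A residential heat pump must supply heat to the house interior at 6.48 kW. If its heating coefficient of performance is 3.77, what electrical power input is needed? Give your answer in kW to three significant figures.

1.72 kW

Ẇ = Q̇_H/COP_HP = 6.480/3.77 = 1.719 kW.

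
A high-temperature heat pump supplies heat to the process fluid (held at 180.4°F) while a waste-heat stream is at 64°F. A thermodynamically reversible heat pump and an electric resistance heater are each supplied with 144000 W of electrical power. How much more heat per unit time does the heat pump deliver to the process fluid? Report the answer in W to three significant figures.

In absolute terms T_C = 290.93 K and T_H = 355.59 K, so ΔT = 64.67 K.
COP_Carnot = T_H/ΔT = 355.59/64.67 = 5.499.
The heat pump delivers Q̇_H = COP × Ẇ = 791800 W; the resistance heater delivers Ẇ = 144000 W.
Extra = (COP − 1)·Ẇ = 647800 W.

648000 W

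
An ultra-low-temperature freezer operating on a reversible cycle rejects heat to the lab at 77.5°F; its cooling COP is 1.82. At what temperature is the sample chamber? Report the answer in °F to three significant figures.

For a Carnot refrigerator COP_R = T_C/(T_H − T_C), so T_C = COP·T_H/(1 + COP).
With T_H = 298.43 K, T_C = 1.82 × 298.43/2.820 = 192.60 K.
Converting, 192.60 K = -112.99°F.

-113 °F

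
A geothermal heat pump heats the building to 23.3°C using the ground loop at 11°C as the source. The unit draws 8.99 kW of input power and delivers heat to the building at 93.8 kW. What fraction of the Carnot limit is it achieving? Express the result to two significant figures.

COP_actual = Q̇_H/Ẇ = 93.80/8.990 = 10.43.
In absolute terms T_C = 284.15 K and T_H = 296.45 K, so ΔT = 12.30 K.
COP_Carnot = T_H/ΔT = 296.45/12.30 = 24.10.
η_II = COP_actual/COP_Carnot = 10.43/24.10 = 0.4329.

0.43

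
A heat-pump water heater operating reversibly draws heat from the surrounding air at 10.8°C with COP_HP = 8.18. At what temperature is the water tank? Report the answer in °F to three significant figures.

COP_HP = T_H/(T_H − T_C) rearranges to T_H = COP·T_C/(COP − 1).
With T_C = 283.95 K, T_H = 8.18 × 283.95/7.180 = 323.50 K.
Converting, 323.50 K = 122.63°F.

123 °F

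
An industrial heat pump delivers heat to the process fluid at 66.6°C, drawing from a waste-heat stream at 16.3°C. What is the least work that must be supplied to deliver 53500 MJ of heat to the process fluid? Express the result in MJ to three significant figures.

In absolute terms T_C = 289.45 K and T_H = 339.75 K, so ΔT = 50.30 K.
The reversible limit is COP_HP = T_H/ΔT = 6.754, so W_min = Q_H/COP = Q_H·ΔT/T_H.
W_min = 53500 × 50.30/339.75 = 7921 MJ.

7920 MJ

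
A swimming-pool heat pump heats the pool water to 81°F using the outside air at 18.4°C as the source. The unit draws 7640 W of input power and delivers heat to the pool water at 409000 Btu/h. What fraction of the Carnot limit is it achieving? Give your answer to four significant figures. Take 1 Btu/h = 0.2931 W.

0.4609

Converting, Q̇_H = 409000 Btu/h = 119900 W, so COP_actual = Q̇_H/Ẇ = 119900/7640 = 15.69.
In absolute terms T_C = 291.55 K and T_H = 300.37 K, so ΔT = 8.822 K.
COP_Carnot = T_H/ΔT = 300.37/8.822 = 34.05.
η_II = COP_actual/COP_Carnot = 15.69/34.05 = 0.4609.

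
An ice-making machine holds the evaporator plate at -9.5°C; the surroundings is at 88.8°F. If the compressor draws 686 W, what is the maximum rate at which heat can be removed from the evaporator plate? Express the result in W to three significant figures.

In absolute terms T_C = 263.65 K and T_H = 304.71 K, so ΔT = 41.06 K.
COP_Carnot = T_C/ΔT = 263.65/41.06 = 6.422.
Q̇_max = COP_Carnot × Ẇ = 6.422 × 686.0 W = 4405 W.

4410 W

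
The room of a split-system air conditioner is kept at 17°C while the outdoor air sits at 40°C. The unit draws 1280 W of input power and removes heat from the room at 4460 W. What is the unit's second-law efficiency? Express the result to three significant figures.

0.276

COP_actual = Q̇_C/Ẇ = 4460/1280 = 3.484.
In absolute terms T_C = 290.15 K and T_H = 313.15 K, so ΔT = 23.00 K.
COP_Carnot = T_C/ΔT = 290.15/23.00 = 12.62.
η_II = COP_actual/COP_Carnot = 3.484/12.62 = 0.2762.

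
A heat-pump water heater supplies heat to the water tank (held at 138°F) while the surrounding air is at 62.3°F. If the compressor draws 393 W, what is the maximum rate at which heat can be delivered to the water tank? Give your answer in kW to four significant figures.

3.103 kW

In absolute terms T_C = 289.98 K and T_H = 332.04 K, so ΔT = 42.06 K.
COP_Carnot = T_H/ΔT = 332.04/42.06 = 7.895.
Q̇_max = COP_Carnot × Ẇ = 7.895 × 393.0 W = 3103 W = 3.103 kW.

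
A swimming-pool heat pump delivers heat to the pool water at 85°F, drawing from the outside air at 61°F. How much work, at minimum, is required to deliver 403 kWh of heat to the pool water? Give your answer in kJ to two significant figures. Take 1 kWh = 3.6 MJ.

64000 kJ

In absolute terms T_C = 289.26 K and T_H = 302.59 K, so ΔT = 13.33 K.
The reversible limit is COP_HP = T_H/ΔT = 22.69, so W_min = Q_H/COP = Q_H·ΔT/T_H.
W_min = 403.0 × 13.33/302.59 = 17.76 kWh = 63930 kJ.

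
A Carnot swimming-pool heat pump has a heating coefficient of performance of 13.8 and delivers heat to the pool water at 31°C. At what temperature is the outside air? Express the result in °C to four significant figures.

8.960 °C

COP_HP = T_H/(T_H − T_C) gives T_H − T_C = T_H/COP.
With T_H = 304.15 K, T_C = 304.15 × (1 − 1/13.8) = 282.11 K.
Converting, 282.11 K = 8.96°C.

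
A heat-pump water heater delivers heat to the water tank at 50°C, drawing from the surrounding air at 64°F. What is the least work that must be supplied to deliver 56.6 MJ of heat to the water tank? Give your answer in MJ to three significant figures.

5.64 MJ

In absolute terms T_C = 290.93 K and T_H = 323.15 K, so ΔT = 32.22 K.
The reversible limit is COP_HP = T_H/ΔT = 10.03, so W_min = Q_H/COP = Q_H·ΔT/T_H.
W_min = 56.60 × 32.22/323.15 = 5.644 MJ.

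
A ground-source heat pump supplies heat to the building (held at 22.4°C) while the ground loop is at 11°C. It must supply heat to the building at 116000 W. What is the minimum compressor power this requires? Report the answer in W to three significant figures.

In absolute terms T_C = 284.15 K and T_H = 295.55 K, so ΔT = 11.40 K.
COP_Carnot = T_H/ΔT = 295.55/11.40 = 25.93.
Ẇ_min = Q̇/COP_Carnot = 116000/25.93 = 4474 W.

4470 W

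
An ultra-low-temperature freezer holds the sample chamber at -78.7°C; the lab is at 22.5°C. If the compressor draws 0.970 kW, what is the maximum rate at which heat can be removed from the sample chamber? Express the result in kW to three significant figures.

1.86 kW

In absolute terms T_C = 194.45 K and T_H = 295.65 K, so ΔT = 101.2 K.
COP_Carnot = T_C/ΔT = 194.45/101.2 = 1.921.
Q̇_max = COP_Carnot × Ẇ = 1.921 × 0.9700 kW = 1.864 kW.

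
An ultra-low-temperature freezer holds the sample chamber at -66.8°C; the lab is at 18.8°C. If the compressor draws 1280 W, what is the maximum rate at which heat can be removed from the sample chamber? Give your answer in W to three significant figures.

In absolute terms T_C = 206.35 K and T_H = 291.95 K, so ΔT = 85.60 K.
COP_Carnot = T_C/ΔT = 206.35/85.60 = 2.411.
Q̇_max = COP_Carnot × Ẇ = 2.411 × 1280 W = 3086 W.

3090 W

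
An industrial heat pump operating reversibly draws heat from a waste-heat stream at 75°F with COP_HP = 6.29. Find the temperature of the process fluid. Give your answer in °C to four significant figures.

COP_HP = T_H/(T_H − T_C) rearranges to T_H = COP·T_C/(COP − 1).
With T_C = 297.04 K, T_H = 6.29 × 297.04/5.290 = 353.19 K.
Converting, 353.19 K = 80.04°C.

80.04 °C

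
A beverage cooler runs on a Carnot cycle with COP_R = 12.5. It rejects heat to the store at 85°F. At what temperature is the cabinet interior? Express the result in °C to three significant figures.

7.03 °C

For a Carnot refrigerator COP_R = T_C/(T_H − T_C), so T_C = COP·T_H/(1 + COP).
With T_H = 302.59 K, T_C = 12.5 × 302.59/13.50 = 280.18 K.
Converting, 280.18 K = 7.03°C.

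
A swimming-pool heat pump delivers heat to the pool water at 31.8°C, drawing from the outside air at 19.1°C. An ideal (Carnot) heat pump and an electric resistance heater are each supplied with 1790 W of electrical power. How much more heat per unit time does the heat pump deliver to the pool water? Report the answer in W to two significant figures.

In absolute terms T_C = 292.25 K and T_H = 304.95 K, so ΔT = 12.70 K.
COP_Carnot = T_H/ΔT = 304.95/12.70 = 24.01.
The heat pump delivers Q̇_H = COP × Ẇ = 42980 W; the resistance heater delivers Ẇ = 1790 W.
Extra = (COP − 1)·Ẇ = 41190 W.

41000 W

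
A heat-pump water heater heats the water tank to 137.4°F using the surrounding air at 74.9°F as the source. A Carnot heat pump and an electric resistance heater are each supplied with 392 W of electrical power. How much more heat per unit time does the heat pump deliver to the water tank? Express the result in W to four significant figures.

In absolute terms T_C = 296.98 K and T_H = 331.71 K, so ΔT = 34.72 K.
COP_Carnot = T_H/ΔT = 331.71/34.72 = 9.553.
The heat pump delivers Q̇_H = COP × Ẇ = 3745 W; the resistance heater delivers Ẇ = 392.0 W.
Extra = (COP − 1)·Ẇ = 3353 W.

3353 W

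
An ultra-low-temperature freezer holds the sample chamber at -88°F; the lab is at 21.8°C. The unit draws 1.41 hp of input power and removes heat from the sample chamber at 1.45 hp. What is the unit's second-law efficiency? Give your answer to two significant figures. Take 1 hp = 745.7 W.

COP_actual = Q̇_C/Ẇ = 1.450/1.410 = 1.028.
In absolute terms T_C = 206.48 K and T_H = 294.95 K, so ΔT = 88.47 K.
COP_Carnot = T_C/ΔT = 206.48/88.47 = 2.334.
η_II = COP_actual/COP_Carnot = 1.028/2.334 = 0.4406.

0.44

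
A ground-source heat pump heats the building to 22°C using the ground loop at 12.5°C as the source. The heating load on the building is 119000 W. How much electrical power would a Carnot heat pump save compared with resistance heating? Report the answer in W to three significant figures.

115000 W

In absolute terms T_C = 285.65 K and T_H = 295.15 K, so ΔT = 9.500 K.
COP_Carnot = T_H/ΔT = 295.15/9.500 = 31.07.
Resistance heating needs Ẇ_res = Q̇_H = 119000 W; the reversible heat pump needs only Ẇ_hp = Q̇_H/COP = 3830 W.
Saving = 119000 − 3830 = 115200 W.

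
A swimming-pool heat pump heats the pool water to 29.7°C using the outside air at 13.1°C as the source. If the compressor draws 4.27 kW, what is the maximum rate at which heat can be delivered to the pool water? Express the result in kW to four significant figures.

In absolute terms T_C = 286.25 K and T_H = 302.85 K, so ΔT = 16.60 K.
COP_Carnot = T_H/ΔT = 302.85/16.60 = 18.24.
Q̇_max = COP_Carnot × Ẇ = 18.24 × 4.270 kW = 77.90 kW.

77.90 kW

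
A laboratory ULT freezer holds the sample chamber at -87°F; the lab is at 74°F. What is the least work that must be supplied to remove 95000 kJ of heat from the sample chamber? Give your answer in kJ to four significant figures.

41040 kJ

In absolute terms T_C = 207.04 K and T_H = 296.48 K, so ΔT = 89.44 K.
The reversible limit is COP_R = T_C/ΔT = 2.315, so W_min = Q_C/COP = Q_C·ΔT/T_C.
W_min = 95000 × 89.44/207.04 = 41040 kJ.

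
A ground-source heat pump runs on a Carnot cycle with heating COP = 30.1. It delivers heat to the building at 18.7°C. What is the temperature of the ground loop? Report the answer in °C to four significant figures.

9.004 °C

COP_HP = T_H/(T_H − T_C) gives T_H − T_C = T_H/COP.
With T_H = 291.85 K, T_C = 291.85 × (1 − 1/30.1) = 282.15 K.
Converting, 282.15 K = 9.00°C.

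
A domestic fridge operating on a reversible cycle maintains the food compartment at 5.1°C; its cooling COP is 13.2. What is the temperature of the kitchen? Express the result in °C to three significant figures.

26.2 °C

COP_R = T_C/(T_H − T_C) gives T_H − T_C = T_C/COP.
With T_C = 278.25 K, T_H = 278.25 × (1 + 1/13.2) = 299.33 K.
Converting, 299.33 K = 26.18°C.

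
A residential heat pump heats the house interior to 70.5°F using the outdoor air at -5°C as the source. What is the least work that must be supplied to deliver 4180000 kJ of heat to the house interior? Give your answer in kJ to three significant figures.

375000 kJ

In absolute terms T_C = 268.15 K and T_H = 294.54 K, so ΔT = 26.39 K.
The reversible limit is COP_HP = T_H/ΔT = 11.16, so W_min = Q_H/COP = Q_H·ΔT/T_H.
W_min = 4180000 × 26.39/294.54 = 374500 kJ.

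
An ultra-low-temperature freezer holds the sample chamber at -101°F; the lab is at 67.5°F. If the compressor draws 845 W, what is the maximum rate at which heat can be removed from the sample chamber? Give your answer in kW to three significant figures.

In absolute terms T_C = 199.26 K and T_H = 292.87 K, so ΔT = 93.61 K.
COP_Carnot = T_C/ΔT = 199.26/93.61 = 2.129.
Q̇_max = COP_Carnot × Ẇ = 2.129 × 845.0 W = 1799 W = 1.799 kW.

1.80 kW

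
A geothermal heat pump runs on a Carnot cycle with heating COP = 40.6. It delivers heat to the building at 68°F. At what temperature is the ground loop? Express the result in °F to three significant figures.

55.0 °F

COP_HP = T_H/(T_H − T_C) gives T_H − T_C = T_H/COP.
With T_H = 293.15 K, T_C = 293.15 × (1 − 1/40.6) = 285.93 K.
Converting, 285.93 K = 55.00°F.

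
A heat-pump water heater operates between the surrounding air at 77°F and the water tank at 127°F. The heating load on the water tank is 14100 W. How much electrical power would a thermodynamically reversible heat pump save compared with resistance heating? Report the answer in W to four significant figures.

12900 W

In absolute terms T_C = 298.15 K and T_H = 325.93 K, so ΔT = 27.78 K.
COP_Carnot = T_H/ΔT = 325.93/27.78 = 11.73.
Resistance heating needs Ẇ_res = Q̇_H = 14100 W; the reversible heat pump needs only Ẇ_hp = Q̇_H/COP = 1202 W.
Saving = 14100 − 1202 = 12900 W.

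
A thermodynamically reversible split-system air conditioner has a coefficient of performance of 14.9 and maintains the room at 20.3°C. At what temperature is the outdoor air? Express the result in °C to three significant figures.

COP_R = T_C/(T_H − T_C) gives T_H − T_C = T_C/COP.
With T_C = 293.45 K, T_H = 293.45 × (1 + 1/14.9) = 313.14 K.
Converting, 313.14 K = 39.99°C.

40.0 °C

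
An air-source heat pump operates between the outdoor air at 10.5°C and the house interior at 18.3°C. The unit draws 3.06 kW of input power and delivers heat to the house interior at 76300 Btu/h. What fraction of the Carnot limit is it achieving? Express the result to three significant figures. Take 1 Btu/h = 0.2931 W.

0.196

Converting, Q̇_H = 76300 Btu/h = 22.36 kW, so COP_actual = Q̇_H/Ẇ = 22.36/3.060 = 7.308.
In absolute terms T_C = 283.65 K and T_H = 291.45 K, so ΔT = 7.800 K.
COP_Carnot = T_H/ΔT = 291.45/7.800 = 37.37.
η_II = COP_actual/COP_Carnot = 7.308/37.37 = 0.1956.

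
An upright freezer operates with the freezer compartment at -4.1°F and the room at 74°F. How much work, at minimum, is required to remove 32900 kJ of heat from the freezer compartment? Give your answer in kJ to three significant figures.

In absolute terms T_C = 253.09 K and T_H = 296.48 K, so ΔT = 43.39 K.
The reversible limit is COP_R = T_C/ΔT = 5.833, so W_min = Q_C/COP = Q_C·ΔT/T_C.
W_min = 32900 × 43.39/253.09 = 5640 kJ.

5640 kJ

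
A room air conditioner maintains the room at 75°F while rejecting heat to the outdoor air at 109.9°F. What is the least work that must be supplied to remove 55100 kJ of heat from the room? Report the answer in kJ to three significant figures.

3600 kJ

In absolute terms T_C = 297.04 K and T_H = 316.43 K, so ΔT = 19.39 K.
The reversible limit is COP_R = T_C/ΔT = 15.32, so W_min = Q_C/COP = Q_C·ΔT/T_C.
W_min = 55100 × 19.39/297.04 = 3597 kJ.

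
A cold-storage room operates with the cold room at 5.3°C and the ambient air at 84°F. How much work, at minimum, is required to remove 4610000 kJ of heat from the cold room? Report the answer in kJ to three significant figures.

391000 kJ

In absolute terms T_C = 278.45 K and T_H = 302.04 K, so ΔT = 23.59 K.
The reversible limit is COP_R = T_C/ΔT = 11.80, so W_min = Q_C/COP = Q_C·ΔT/T_C.
W_min = 4610000 × 23.59/278.45 = 390500 kJ.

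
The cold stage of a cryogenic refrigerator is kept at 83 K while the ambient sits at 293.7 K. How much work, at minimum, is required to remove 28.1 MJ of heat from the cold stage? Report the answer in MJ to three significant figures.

71.3 MJ

The reservoir spacing is ΔT = 293.7 − 83 = 210.7 K.
The reversible limit is COP_R = T_C/ΔT = 0.3939, so W_min = Q_C/COP = Q_C·ΔT/T_C.
W_min = 28.10 × 210.7/83.00 = 71.33 MJ.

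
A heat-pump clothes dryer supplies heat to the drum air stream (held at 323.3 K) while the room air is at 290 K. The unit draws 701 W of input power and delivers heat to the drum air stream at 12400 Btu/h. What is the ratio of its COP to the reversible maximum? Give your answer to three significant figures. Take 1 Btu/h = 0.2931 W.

Converting, Q̇_H = 12400 Btu/h = 3634 W, so COP_actual = Q̇_H/Ẇ = 3634/701.0 = 5.185.
The reservoir spacing is ΔT = 323.3 − 290 = 33.30 K.
COP_Carnot = T_H/ΔT = 323.30/33.30 = 9.709.
η_II = COP_actual/COP_Carnot = 5.185/9.709 = 0.5340.

0.534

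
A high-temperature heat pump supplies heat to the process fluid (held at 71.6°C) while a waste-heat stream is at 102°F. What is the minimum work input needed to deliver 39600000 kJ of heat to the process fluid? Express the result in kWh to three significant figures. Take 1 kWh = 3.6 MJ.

In absolute terms T_C = 312.04 K and T_H = 344.75 K, so ΔT = 32.71 K.
The reversible limit is COP_HP = T_H/ΔT = 10.54, so W_min = Q_H/COP = Q_H·ΔT/T_H.
W_min = 39600000 × 32.71/344.75 = 3757000 kJ = 1044 kWh.

1040 kWh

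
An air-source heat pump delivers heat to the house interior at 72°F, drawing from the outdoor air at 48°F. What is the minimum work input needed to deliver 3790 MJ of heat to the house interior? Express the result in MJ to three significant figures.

In absolute terms T_C = 282.04 K and T_H = 295.37 K, so ΔT = 13.33 K.
The reversible limit is COP_HP = T_H/ΔT = 22.15, so W_min = Q_H/COP = Q_H·ΔT/T_H.
W_min = 3790 × 13.33/295.37 = 171.1 MJ.

171 MJ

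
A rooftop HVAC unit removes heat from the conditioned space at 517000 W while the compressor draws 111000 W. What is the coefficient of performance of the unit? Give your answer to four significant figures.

The first law gives Q̇_H = Q̇_C + Ẇ, so the three rates are Q̇_C = 517000, Q̇_H = 628000, Ẇ = 111000 W.
COP_R = Q̇_C/Ẇ = 517000/111000 = 4.658.

4.658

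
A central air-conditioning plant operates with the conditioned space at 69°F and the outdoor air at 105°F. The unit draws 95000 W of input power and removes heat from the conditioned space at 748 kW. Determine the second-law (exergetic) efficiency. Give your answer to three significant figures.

0.536

Converting, Q̇_C = 748.0 kW = 748000 W, so COP_actual = Q̇_C/Ẇ = 748000/95000 = 7.874.
In absolute terms T_C = 293.71 K and T_H = 313.71 K, so ΔT = 20.00 K.
COP_Carnot = T_C/ΔT = 293.71/20.00 = 14.69.
η_II = COP_actual/COP_Carnot = 7.874/14.69 = 0.5362.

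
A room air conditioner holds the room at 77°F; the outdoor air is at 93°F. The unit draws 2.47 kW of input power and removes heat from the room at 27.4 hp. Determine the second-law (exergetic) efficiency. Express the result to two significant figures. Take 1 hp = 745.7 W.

0.25

Converting, Q̇_C = 27.40 hp = 20.43 kW, so COP_actual = Q̇_C/Ẇ = 20.43/2.470 = 8.272.
In absolute terms T_C = 298.15 K and T_H = 307.04 K, so ΔT = 8.889 K.
COP_Carnot = T_C/ΔT = 298.15/8.889 = 33.54.
η_II = COP_actual/COP_Carnot = 8.272/33.54 = 0.2466.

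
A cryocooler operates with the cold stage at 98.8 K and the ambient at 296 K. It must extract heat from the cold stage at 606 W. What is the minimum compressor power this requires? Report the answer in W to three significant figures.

The reservoir spacing is ΔT = 296 − 98.8 = 197.2 K.
COP_Carnot = T_C/ΔT = 98.80/197.2 = 0.5010.
Ẇ_min = Q̇/COP_Carnot = 606.0/0.5010 = 1210 W.

1210 W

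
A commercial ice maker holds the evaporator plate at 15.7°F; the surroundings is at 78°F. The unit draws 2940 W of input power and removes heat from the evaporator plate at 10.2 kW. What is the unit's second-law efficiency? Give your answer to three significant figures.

Converting, Q̇_C = 10.20 kW = 10200 W, so COP_actual = Q̇_C/Ẇ = 10200/2940 = 3.469.
In absolute terms T_C = 264.09 K and T_H = 298.71 K, so ΔT = 34.61 K.
COP_Carnot = T_C/ΔT = 264.09/34.61 = 7.630.
η_II = COP_actual/COP_Carnot = 3.469/7.630 = 0.4547.

0.455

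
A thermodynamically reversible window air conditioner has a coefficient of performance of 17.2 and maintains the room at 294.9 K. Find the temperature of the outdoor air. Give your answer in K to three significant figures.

312 K

COP_R = T_C/(T_H − T_C) gives T_H − T_C = T_C/COP.
With T_C = 294.90 K, T_H = 294.90 × (1 + 1/17.2) = 312.05 K.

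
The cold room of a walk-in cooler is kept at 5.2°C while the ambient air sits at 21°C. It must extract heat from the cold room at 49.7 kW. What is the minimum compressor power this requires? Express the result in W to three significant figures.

In absolute terms T_C = 278.35 K and T_H = 294.15 K, so ΔT = 15.80 K.
COP_Carnot = T_C/ΔT = 278.35/15.80 = 17.62.
Ẇ_min = Q̇/COP_Carnot = 49.70/17.62 = 2.821 kW = 2821 W.

2820 W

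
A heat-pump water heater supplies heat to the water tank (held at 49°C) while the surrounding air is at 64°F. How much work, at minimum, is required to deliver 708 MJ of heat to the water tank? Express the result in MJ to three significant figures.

In absolute terms T_C = 290.93 K and T_H = 322.15 K, so ΔT = 31.22 K.
The reversible limit is COP_HP = T_H/ΔT = 10.32, so W_min = Q_H/COP = Q_H·ΔT/T_H.
W_min = 708.0 × 31.22/322.15 = 68.62 MJ.

68.6 MJ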